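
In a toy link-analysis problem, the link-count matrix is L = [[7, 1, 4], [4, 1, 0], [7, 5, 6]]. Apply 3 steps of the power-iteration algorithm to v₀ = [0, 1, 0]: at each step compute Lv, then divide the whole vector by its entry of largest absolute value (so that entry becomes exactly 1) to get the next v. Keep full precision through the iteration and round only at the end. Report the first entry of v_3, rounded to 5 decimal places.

Lv0 = (1.000000, 1.000000, 5.000000); divide by 5.000000 → v1 = (0.200000, 0.200000, 1.000000)
Lv1 = (5.600000, 1.000000, 8.400000); divide by 8.400000 → v2 = (0.666667, 0.119048, 1.000000)
Lv2 = (8.785714, 2.785714, 11.261905); divide by 11.261905 → v3 = (0.780127, 0.247357, 1.000000)
Requested entry of v3: 369/473 = 0.78013

0.78013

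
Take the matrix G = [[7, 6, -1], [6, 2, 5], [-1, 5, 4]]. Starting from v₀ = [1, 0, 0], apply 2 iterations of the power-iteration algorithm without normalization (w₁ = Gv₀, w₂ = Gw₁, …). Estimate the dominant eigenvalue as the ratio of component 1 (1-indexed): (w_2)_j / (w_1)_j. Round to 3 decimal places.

w1 = Gv₀ = (7·1 + 6·0 + (-1)·0; 6·1 + 2·0 + 5·0; (-1)·1 + 5·0 + 4·0) = (7, 6, -1)
w2 = Gw1 = (7·7 + 6·6 + (-1)·(-1); 6·7 + 2·6 + 5·(-1); (-1)·7 + 5·6 + 4·(-1)) = (86, 49, 19)
Ratio at component: 86 / 7 = 12.286

12.286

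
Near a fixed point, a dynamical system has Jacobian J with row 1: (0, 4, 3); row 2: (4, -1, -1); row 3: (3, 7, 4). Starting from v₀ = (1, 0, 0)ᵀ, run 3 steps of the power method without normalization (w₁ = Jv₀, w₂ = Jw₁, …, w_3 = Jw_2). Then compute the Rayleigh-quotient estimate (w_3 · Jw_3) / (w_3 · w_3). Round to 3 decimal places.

w1 = Jv₀ = (0, 4, 3)
w2 = Jw1 = (25, -7, 40)
w3 = Jw2 = (92, 67, 186)
Jw3 = (826, 115, 1489)
w3·Jw3 = 92·826 + 67·115 + 186·1489 = 360651; w3·w3 = 92·92 + 67·67 + 186·186 = 47549
λ ≈ 360651/47549 = 7.585

λ ≈ 7.585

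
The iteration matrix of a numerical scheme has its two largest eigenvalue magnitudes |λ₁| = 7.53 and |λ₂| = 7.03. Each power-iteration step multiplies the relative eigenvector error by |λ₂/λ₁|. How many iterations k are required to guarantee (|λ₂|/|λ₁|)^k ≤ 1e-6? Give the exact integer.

|λ₂/λ₁| = 7.03/7.53 = 0.93360
Need k ≥ ln(1e-6) / ln(0.93360) = -13.8155 / -0.0687 ≈ 201.075
Smallest integer k satisfying the bound: 202

202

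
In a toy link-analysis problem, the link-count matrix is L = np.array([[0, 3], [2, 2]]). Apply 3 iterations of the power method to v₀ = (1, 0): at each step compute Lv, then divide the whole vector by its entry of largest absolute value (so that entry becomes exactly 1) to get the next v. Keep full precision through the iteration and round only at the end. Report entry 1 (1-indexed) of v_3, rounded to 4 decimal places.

Lv0 = (0.00000, 2.00000); divide by 2.00000 → v1 = (0.00000, 1.00000)
Lv1 = (3.00000, 2.00000); divide by 3.00000 → v2 = (1.00000, 0.66667)
Lv2 = (2.00000, 3.33333); divide by 3.33333 → v3 = (0.60000, 1.00000)
Requested entry of v3: 12/20 = 0.6000

0.6000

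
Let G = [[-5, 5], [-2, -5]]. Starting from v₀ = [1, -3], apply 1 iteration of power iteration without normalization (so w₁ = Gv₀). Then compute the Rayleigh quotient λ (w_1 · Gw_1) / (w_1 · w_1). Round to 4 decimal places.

w1 = Gv₀ = ((-5)·1 + 5·(-3); (-2)·1 + (-5)·(-3)) = (-20, 13)
Gw1 = (165, -25)
w1·Gw1 = (-20)·165 + 13·(-25) = -3625; w1·w1 = (-20)·(-20) + 13·13 = 569
λ ≈ -3625/569 = -6.3708

λ ≈ -6.3708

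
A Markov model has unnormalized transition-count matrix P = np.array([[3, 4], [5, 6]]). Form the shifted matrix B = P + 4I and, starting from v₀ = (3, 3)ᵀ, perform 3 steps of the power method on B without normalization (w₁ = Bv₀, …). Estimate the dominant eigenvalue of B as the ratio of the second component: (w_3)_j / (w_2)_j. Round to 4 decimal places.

B = P + 4I has rows (7, 4); (5, 10)
w1 = Bv₀ = (7·3 + 4·3; 5·3 + 10·3) = (33, 45)
w2 = Bw1 = (7·33 + 4·45; 5·33 + 10·45) = (411, 615)
w3 = Bw2 = (5337, 8205)
Ratio: 8205/615 = 13.3415

13.3415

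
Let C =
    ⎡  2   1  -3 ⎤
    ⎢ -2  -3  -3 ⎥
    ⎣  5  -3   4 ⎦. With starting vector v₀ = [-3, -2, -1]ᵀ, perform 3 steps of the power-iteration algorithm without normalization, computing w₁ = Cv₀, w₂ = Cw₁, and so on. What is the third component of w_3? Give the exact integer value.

-280

w1 = Cv₀ = (2·(-3) + 1·(-2) + (-3)·(-1); (-2)·(-3) + (-3)·(-2) + (-3)·(-1); 5·(-3) + (-3)·(-2) + 4·(-1)) = (-5, 15, -13)
w2 = Cw1 = (2·(-5) + 1·15 + (-3)·(-13); (-2)·(-5) + (-3)·15 + (-3)·(-13); 5·(-5) + (-3)·15 + 4·(-13)) = (44, 4, -122)
w3 = Cw2 = (458, 266, -280)
The requested component of w3 is -280.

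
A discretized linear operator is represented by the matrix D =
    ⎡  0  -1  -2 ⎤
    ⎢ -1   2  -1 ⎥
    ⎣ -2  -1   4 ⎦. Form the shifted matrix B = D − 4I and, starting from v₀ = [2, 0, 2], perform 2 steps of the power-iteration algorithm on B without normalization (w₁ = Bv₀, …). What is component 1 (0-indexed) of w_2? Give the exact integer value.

24

B = D − 4I has rows (-4, -1, -2); (-1, -2, -1); (-2, -1, 0)
w1 = Bv₀ = ((-4)·2 + (-1)·0 + (-2)·2; (-1)·2 + (-2)·0 + (-1)·2; (-2)·2 + (-1)·0 + 0·2) = (-12, -4, -4)
w2 = Bw1 = ((-4)·(-12) + (-1)·(-4) + (-2)·(-4); (-1)·(-12) + (-2)·(-4) + (-1)·(-4); (-2)·(-12) + (-1)·(-4) + 0·(-4)) = (60, 24, 28)
Requested component of w2: 24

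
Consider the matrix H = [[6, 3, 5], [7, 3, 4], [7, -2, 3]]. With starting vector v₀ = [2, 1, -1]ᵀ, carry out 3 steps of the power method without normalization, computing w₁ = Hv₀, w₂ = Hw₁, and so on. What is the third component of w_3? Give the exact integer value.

931

w1 = Hv₀ = (6·2 + 3·1 + 5·(-1); 7·2 + 3·1 + 4·(-1); 7·2 + (-2)·1 + 3·(-1)) = (10, 13, 9)
w2 = Hw1 = (6·10 + 3·13 + 5·9; 7·10 + 3·13 + 4·9; 7·10 + (-2)·13 + 3·9) = (144, 145, 71)
w3 = Hw2 = (1654, 1727, 931)
The requested component of w3 is 931.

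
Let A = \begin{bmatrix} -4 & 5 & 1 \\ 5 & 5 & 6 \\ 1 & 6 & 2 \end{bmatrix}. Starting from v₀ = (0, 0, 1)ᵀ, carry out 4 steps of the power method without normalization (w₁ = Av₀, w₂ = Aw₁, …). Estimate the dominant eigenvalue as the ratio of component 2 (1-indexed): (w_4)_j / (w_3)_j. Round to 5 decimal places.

w1 = Av₀ = (1, 6, 2)
w2 = Aw1 = (28, 47, 41)
w3 = Aw2 = (164, 621, 392)
w4 = Aw3 = (2841, 6277, 4674)
Ratio at component: 6277 / 621 = 10.10789

10.10789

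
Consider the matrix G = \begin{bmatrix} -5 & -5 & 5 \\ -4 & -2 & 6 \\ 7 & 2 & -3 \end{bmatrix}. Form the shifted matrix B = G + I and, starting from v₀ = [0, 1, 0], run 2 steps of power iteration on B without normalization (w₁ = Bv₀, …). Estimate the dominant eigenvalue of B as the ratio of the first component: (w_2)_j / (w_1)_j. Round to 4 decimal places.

B = G + I has rows (-4, -5, 5); (-4, -1, 6); (7, 2, -2)
w1 = Bv₀ = (-5, -1, 2)
w2 = Bw1 = (35, 33, -41)
Ratio: 35/-5 = -7.0000

μ ≈ -7.0000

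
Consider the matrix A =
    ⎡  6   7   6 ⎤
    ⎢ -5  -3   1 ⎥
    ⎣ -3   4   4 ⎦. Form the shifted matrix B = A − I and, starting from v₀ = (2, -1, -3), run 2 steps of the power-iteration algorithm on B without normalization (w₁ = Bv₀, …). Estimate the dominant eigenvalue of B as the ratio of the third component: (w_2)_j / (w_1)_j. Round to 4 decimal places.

B = A − I has rows (5, 7, 6); (-5, -4, 1); (-3, 4, 3)
w1 = Bv₀ = (5·2 + 7·(-1) + 6·(-3); (-5)·2 + (-4)·(-1) + 1·(-3); (-3)·2 + 4·(-1) + 3·(-3)) = (-15, -9, -19)
w2 = Bw1 = (5·(-15) + 7·(-9) + 6·(-19); (-5)·(-15) + (-4)·(-9) + 1·(-19); (-3)·(-15) + 4·(-9) + 3·(-19)) = (-252, 92, -48)
Ratio: -48/-19 = 2.5263

μ ≈ 2.5263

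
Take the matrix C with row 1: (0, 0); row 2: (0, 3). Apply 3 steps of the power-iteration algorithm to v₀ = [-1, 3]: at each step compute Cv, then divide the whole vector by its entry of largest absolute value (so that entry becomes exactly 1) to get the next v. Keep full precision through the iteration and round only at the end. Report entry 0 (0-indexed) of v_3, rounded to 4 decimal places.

Cv0 = (0.00000, 9.00000); divide by 9.00000 → v1 = (0.00000, 1.00000)
Cv1 = (0.00000, 3.00000); divide by 3.00000 → v2 = (0.00000, 1.00000)
Cv2 = (0.00000, 3.00000); divide by 3.00000 → v3 = (0.00000, 1.00000)
Requested entry of v3: 0/81 = 0.0000

0.0000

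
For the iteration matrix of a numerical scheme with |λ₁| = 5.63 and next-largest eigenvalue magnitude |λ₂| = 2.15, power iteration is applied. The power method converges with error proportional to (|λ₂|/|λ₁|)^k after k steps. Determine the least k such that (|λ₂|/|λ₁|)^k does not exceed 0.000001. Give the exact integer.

15

|λ₂/λ₁| = 2.15/5.63 = 0.38188
Need k ≥ ln(0.000001) / ln(0.38188) = -13.8155 / -0.9626 ≈ 14.352
Smallest integer k satisfying the bound: 15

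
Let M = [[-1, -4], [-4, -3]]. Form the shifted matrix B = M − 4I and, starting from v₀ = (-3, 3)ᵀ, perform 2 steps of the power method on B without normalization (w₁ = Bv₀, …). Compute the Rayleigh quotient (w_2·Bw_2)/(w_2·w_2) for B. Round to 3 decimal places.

B = M − 4I has rows (-5, -4); (-4, -7)
w1 = Bv₀ = ((-5)·(-3) + (-4)·3; (-4)·(-3) + (-7)·3) = (3, -9)
w2 = Bw1 = ((-5)·3 + (-4)·(-9); (-4)·3 + (-7)·(-9)) = (21, 51)
Bw2 = (-309, -441)
w2·Bw2 = -28980; w2·w2 = 3042; μ ≈ -28980/3042 = -9.527

μ ≈ -9.527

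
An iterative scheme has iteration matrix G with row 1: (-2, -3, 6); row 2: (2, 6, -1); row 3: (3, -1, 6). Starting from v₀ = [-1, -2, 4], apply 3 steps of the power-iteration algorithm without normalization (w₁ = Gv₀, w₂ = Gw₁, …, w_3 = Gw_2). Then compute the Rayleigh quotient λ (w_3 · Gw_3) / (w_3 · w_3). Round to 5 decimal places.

λ ≈ 7.77688

w1 = Gv₀ = ((-2)·(-1) + (-3)·(-2) + 6·4; 2·(-1) + 6·(-2) + (-1)·4; 3·(-1) + (-1)·(-2) + 6·4) = (32, -18, 23)
w2 = Gw1 = ((-2)·32 + (-3)·(-18) + 6·23; 2·32 + 6·(-18) + (-1)·23; 3·32 + (-1)·(-18) + 6·23) = (128, -67, 252)
w3 = Gw2 = (1457, -398, 1963)
Gw3 = (10058, -1437, 16547)
w3·Gw3 = 1457·10058 + (-398)·(-1437) + 1963·16547 = 47708193; w3·w3 = 1457·1457 + (-398)·(-398) + 1963·1963 = 6134622
λ ≈ 47708193/6134622 = 7.77688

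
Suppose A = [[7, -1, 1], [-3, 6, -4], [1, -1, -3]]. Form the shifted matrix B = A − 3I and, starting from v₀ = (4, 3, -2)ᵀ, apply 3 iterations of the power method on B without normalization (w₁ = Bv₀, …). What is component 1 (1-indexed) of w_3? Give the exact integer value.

206

B = A − 3I has rows (4, -1, 1); (-3, 3, -4); (1, -1, -6)
w1 = Bv₀ = (4·4 + (-1)·3 + 1·(-2); (-3)·4 + 3·3 + (-4)·(-2); 1·4 + (-1)·3 + (-6)·(-2)) = (11, 5, 13)
w2 = Bw1 = (4·11 + (-1)·5 + 1·13; (-3)·11 + 3·5 + (-4)·13; 1·11 + (-1)·5 + (-6)·13) = (52, -70, -72)
w3 = Bw2 = (206, -78, 554)
Requested component of w3: 206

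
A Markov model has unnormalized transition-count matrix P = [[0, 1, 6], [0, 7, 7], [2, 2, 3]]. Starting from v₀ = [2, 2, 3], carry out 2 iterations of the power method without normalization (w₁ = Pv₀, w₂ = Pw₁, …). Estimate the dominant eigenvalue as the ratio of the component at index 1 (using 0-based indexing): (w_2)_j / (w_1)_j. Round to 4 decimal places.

w1 = Pv₀ = (20, 35, 17)
w2 = Pw1 = (137, 364, 161)
Ratio at component: 364 / 35 = 10.4000

10.4000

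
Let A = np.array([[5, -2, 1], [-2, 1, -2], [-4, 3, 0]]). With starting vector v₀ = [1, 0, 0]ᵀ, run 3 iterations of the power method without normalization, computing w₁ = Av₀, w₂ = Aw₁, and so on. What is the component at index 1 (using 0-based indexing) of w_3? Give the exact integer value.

-2

w1 = Av₀ = (5·1 + (-2)·0 + 1·0; (-2)·1 + 1·0 + (-2)·0; (-4)·1 + 3·0 + 0·0) = (5, -2, -4)
w2 = Aw1 = (5·5 + (-2)·(-2) + 1·(-4); (-2)·5 + 1·(-2) + (-2)·(-4); (-4)·5 + 3·(-2) + 0·(-4)) = (25, -4, -26)
w3 = Aw2 = (107, -2, -112)
The requested component of w3 is -2.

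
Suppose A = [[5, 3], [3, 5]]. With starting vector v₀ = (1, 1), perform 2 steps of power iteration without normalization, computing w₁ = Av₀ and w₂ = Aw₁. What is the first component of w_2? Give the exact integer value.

64

w1 = Av₀ = (5·1 + 3·1; 3·1 + 5·1) = (8, 8)
w2 = Aw1 = (5·8 + 3·8; 3·8 + 5·8) = (64, 64)
The requested component of w2 is 64.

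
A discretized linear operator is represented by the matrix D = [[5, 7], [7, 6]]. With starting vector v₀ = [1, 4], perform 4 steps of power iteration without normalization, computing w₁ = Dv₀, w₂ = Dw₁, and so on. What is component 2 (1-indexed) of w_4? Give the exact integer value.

w1 = Dv₀ = (5·1 + 7·4; 7·1 + 6·4) = (33, 31)
w2 = Dw1 = (5·33 + 7·31; 7·33 + 6·31) = (382, 417)
w3 = Dw2 = (4829, 5176)
w4 = Dw3 = (60377, 64859)
The requested component of w4 is 64859.

64859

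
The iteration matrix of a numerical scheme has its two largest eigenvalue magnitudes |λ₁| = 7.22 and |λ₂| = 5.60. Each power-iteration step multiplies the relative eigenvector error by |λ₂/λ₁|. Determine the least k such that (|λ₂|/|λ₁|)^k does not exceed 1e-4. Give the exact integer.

37

|λ₂/λ₁| = 5.60/7.22 = 0.77562
Need k ≥ ln(1e-4) / ln(0.77562) = -9.2103 / -0.2541 ≈ 36.249
Smallest integer k satisfying the bound: 37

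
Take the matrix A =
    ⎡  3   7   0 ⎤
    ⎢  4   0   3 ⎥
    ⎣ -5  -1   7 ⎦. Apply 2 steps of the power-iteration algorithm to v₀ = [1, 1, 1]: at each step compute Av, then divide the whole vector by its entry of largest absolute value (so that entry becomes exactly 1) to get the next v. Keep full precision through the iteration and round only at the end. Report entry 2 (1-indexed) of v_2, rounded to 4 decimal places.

0.5443

Av0 = (10.00000, 7.00000, 1.00000); divide by 10.00000 → v1 = (1.00000, 0.70000, 0.10000)
Av1 = (7.90000, 4.30000, -5.00000); divide by 7.90000 → v2 = (1.00000, 0.54430, -0.63291)
Requested entry of v2: 43/79 = 0.5443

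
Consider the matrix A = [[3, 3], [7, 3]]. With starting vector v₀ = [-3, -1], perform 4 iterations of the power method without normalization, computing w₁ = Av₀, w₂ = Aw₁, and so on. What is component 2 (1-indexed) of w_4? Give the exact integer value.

-9216

w1 = Av₀ = (-12, -24)
w2 = Aw1 = (-108, -156)
w3 = Aw2 = (-792, -1224)
w4 = Aw3 = (-6048, -9216)
The requested component of w4 is -9216.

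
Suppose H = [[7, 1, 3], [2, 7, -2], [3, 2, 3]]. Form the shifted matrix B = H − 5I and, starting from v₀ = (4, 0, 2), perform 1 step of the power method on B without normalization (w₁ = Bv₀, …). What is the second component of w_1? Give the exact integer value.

B = H − 5I has rows (2, 1, 3); (2, 2, -2); (3, 2, -2)
w1 = Bv₀ = (14, 4, 8)
Requested component of w1: 4

4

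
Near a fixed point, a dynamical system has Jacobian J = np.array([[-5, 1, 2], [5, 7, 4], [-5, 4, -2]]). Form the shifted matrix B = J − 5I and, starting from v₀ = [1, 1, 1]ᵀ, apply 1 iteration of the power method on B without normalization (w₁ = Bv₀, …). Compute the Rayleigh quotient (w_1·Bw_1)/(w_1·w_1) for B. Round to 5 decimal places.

μ ≈ -8.67521

B = J − 5I has rows (-10, 1, 2); (5, 2, 4); (-5, 4, -7)
w1 = Bv₀ = (-7, 11, -8)
Bw1 = (65, -45, 135)
w1·Bw1 = -2030; w1·w1 = 234; μ ≈ -2030/234 = -8.67521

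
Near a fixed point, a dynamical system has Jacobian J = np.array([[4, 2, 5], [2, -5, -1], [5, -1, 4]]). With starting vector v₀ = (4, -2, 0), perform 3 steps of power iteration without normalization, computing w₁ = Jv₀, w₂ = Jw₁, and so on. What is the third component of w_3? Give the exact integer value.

w1 = Jv₀ = (4·4 + 2·(-2) + 5·0; 2·4 + (-5)·(-2) + (-1)·0; 5·4 + (-1)·(-2) + 4·0) = (12, 18, 22)
w2 = Jw1 = (4·12 + 2·18 + 5·22; 2·12 + (-5)·18 + (-1)·22; 5·12 + (-1)·18 + 4·22) = (194, -88, 130)
w3 = Jw2 = (1250, 698, 1578)
The requested component of w3 is 1578.

1578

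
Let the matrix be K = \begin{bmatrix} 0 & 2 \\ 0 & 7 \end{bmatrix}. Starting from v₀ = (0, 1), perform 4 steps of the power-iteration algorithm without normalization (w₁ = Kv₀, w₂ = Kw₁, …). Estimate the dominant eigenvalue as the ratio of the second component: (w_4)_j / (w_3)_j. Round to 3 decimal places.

7.000

w1 = Kv₀ = (0·0 + 2·1; 0·0 + 7·1) = (2, 7)
w2 = Kw1 = (0·2 + 2·7; 0·2 + 7·7) = (14, 49)
w3 = Kw2 = (98, 343)
w4 = Kw3 = (686, 2401)
Ratio at component: 2401 / 343 = 7.000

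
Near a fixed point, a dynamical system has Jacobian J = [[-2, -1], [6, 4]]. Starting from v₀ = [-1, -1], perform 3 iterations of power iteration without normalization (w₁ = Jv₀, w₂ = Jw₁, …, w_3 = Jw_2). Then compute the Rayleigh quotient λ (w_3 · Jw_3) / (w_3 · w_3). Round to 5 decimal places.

λ ≈ 2.68220

w1 = Jv₀ = ((-2)·(-1) + (-1)·(-1); 6·(-1) + 4·(-1)) = (3, -10)
w2 = Jw1 = ((-2)·3 + (-1)·(-10); 6·3 + 4·(-10)) = (4, -22)
w3 = Jw2 = (14, -64)
Jw3 = (36, -172)
w3·Jw3 = 14·36 + (-64)·(-172) = 11512; w3·w3 = 14·14 + (-64)·(-64) = 4292
λ ≈ 11512/4292 = 2.68220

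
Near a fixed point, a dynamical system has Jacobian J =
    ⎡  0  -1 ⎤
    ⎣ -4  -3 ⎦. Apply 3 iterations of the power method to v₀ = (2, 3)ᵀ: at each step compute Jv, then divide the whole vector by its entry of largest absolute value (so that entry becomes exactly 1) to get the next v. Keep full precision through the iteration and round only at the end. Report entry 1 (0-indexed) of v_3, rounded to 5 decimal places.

Jv0 = (-3.000000, -17.000000); divide by -17.000000 → v1 = (0.176471, 1.000000)
Jv1 = (-1.000000, -3.705882); divide by -3.705882 → v2 = (0.269841, 1.000000)
Jv2 = (-1.000000, -4.079365); divide by -4.079365 → v3 = (0.245136, 1.000000)
Requested entry of v3: -257/-257 = 1.00000

1.00000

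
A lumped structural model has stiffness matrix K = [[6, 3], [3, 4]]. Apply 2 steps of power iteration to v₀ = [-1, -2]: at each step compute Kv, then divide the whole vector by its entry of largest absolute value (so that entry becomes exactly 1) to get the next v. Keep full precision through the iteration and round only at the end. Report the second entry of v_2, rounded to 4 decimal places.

Kv0 = (-12.00000, -11.00000); divide by -12.00000 → v1 = (1.00000, 0.91667)
Kv1 = (8.75000, 6.66667); divide by 8.75000 → v2 = (1.00000, 0.76190)
Requested entry of v2: -80/-105 = 0.7619

0.7619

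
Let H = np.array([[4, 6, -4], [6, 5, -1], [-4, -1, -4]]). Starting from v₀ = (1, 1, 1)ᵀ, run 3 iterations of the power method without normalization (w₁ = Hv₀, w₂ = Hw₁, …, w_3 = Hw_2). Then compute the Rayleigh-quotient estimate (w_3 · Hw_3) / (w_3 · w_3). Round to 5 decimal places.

λ ≈ 10.97544

w1 = Hv₀ = (6, 10, -9)
w2 = Hw1 = (120, 95, 2)
w3 = Hw2 = (1042, 1193, -583)
Hw3 = (13658, 12800, -3029)
w3·Hw3 = 1042·13658 + 1193·12800 + (-583)·(-3029) = 31267943; w3·w3 = 1042·1042 + 1193·1193 + (-583)·(-583) = 2848902
λ ≈ 31267943/2848902 = 10.97544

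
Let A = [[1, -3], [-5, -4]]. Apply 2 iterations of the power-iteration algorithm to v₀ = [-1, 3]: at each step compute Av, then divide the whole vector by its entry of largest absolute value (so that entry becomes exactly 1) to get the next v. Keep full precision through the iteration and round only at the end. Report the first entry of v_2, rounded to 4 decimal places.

0.1410

Av0 = (-10.00000, -7.00000); divide by -10.00000 → v1 = (1.00000, 0.70000)
Av1 = (-1.10000, -7.80000); divide by -7.80000 → v2 = (0.14103, 1.00000)
Requested entry of v2: 11/78 = 0.1410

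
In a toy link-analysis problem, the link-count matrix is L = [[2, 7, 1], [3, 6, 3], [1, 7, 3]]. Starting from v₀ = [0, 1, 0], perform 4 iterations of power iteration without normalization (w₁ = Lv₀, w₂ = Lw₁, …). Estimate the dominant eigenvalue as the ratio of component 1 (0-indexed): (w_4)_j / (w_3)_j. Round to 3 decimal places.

w1 = Lv₀ = (2·0 + 7·1 + 1·0; 3·0 + 6·1 + 3·0; 1·0 + 7·1 + 3·0) = (7, 6, 7)
w2 = Lw1 = (2·7 + 7·6 + 1·7; 3·7 + 6·6 + 3·7; 1·7 + 7·6 + 3·7) = (63, 78, 70)
w3 = Lw2 = (742, 867, 819)
w4 = Lw3 = (8372, 9885, 9268)
Ratio at component: 9885 / 867 = 11.401

11.401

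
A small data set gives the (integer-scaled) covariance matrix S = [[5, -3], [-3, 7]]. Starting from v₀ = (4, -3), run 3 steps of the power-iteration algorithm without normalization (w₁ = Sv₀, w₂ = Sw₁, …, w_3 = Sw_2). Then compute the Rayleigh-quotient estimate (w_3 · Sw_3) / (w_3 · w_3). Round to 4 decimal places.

9.1617

w1 = Sv₀ = (29, -33)
w2 = Sw1 = (244, -318)
w3 = Sw2 = (2174, -2958)
Sw3 = (19744, -27228)
w3·Sw3 = 2174·19744 + (-2958)·(-27228) = 123463880; w3·w3 = 2174·2174 + (-2958)·(-2958) = 13476040
λ ≈ 123463880/13476040 = 9.1617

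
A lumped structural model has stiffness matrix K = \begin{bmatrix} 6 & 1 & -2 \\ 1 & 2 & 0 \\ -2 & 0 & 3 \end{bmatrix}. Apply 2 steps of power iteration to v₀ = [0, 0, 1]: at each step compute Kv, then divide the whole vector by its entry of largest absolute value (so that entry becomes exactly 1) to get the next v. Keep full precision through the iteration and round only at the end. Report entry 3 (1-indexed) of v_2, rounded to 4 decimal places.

-0.7222

Kv0 = (-2.00000, 0.00000, 3.00000); divide by 3.00000 → v1 = (-0.66667, 0.00000, 1.00000)
Kv1 = (-6.00000, -0.66667, 4.33333); divide by -6.00000 → v2 = (1.00000, 0.11111, -0.72222)
Requested entry of v2: 13/-18 = -0.7222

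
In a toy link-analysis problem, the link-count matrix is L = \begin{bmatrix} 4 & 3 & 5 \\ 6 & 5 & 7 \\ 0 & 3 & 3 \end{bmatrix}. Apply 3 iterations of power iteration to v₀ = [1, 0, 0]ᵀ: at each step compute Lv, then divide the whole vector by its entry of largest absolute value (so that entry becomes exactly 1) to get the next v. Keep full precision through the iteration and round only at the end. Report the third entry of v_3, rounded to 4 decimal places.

Lv0 = (4.00000, 6.00000, 0.00000); divide by 6.00000 → v1 = (0.66667, 1.00000, 0.00000)
Lv1 = (5.66667, 9.00000, 3.00000); divide by 9.00000 → v2 = (0.62963, 1.00000, 0.33333)
Lv2 = (7.18519, 11.11111, 4.00000); divide by 11.11111 → v3 = (0.64667, 1.00000, 0.36000)
Requested entry of v3: 216/600 = 0.3600

0.3600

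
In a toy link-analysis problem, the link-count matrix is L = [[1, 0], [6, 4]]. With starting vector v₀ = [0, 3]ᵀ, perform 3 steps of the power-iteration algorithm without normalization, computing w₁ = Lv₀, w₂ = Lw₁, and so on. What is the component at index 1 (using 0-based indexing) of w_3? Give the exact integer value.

w1 = Lv₀ = (1·0 + 0·3; 6·0 + 4·3) = (0, 12)
w2 = Lw1 = (1·0 + 0·12; 6·0 + 4·12) = (0, 48)
w3 = Lw2 = (0, 192)
The requested component of w3 is 192.

192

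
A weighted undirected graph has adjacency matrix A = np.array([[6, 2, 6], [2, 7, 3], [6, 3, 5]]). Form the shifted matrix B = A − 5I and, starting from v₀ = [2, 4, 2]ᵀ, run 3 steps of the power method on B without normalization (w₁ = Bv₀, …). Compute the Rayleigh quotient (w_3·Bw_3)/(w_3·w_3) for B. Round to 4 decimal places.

B = A − 5I has rows (1, 2, 6); (2, 2, 3); (6, 3, 0)
w1 = Bv₀ = (1·2 + 2·4 + 6·2; 2·2 + 2·4 + 3·2; 6·2 + 3·4 + 0·2) = (22, 18, 24)
w2 = Bw1 = (1·22 + 2·18 + 6·24; 2·22 + 2·18 + 3·24; 6·22 + 3·18 + 0·24) = (202, 152, 186)
w3 = Bw2 = (1622, 1266, 1668)
Bw3 = (14162, 10780, 13530)
w3·Bw3 = 59186284; w3·w3 = 7015864; μ ≈ 59186284/7015864 = 8.4361

8.4361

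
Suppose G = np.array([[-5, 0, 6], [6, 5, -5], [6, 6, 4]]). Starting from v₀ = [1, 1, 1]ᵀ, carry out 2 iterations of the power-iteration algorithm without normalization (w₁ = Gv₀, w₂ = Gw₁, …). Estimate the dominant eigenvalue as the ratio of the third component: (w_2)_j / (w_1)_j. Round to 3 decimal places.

w1 = Gv₀ = ((-5)·1 + 0·1 + 6·1; 6·1 + 5·1 + (-5)·1; 6·1 + 6·1 + 4·1) = (1, 6, 16)
w2 = Gw1 = ((-5)·1 + 0·6 + 6·16; 6·1 + 5·6 + (-5)·16; 6·1 + 6·6 + 4·16) = (91, -44, 106)
Ratio at component: 106 / 16 = 6.625

λ ≈ 6.625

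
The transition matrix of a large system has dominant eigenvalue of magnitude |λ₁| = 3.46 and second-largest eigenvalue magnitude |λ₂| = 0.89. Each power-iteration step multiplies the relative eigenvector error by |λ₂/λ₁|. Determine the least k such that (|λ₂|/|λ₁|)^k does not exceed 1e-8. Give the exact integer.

14

|λ₂/λ₁| = 0.89/3.46 = 0.25723
Need k ≥ ln(1e-8) / ln(0.25723) = -18.4207 / -1.3578 ≈ 13.567
Smallest integer k satisfying the bound: 14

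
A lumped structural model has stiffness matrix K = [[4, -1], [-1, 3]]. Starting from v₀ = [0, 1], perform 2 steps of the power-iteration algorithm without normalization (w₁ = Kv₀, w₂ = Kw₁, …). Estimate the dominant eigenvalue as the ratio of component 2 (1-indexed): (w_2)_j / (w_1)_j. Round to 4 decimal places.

w1 = Kv₀ = (4·0 + (-1)·1; (-1)·0 + 3·1) = (-1, 3)
w2 = Kw1 = (4·(-1) + (-1)·3; (-1)·(-1) + 3·3) = (-7, 10)
Ratio at component: 10 / 3 = 3.3333

λ ≈ 3.3333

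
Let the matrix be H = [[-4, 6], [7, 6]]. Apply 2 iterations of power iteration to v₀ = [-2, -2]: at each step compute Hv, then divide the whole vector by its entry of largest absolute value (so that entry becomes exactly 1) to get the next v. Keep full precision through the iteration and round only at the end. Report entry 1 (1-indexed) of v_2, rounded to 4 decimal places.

Hv0 = (-4.00000, -26.00000); divide by -26.00000 → v1 = (0.15385, 1.00000)
Hv1 = (5.38462, 7.07692); divide by 7.07692 → v2 = (0.76087, 1.00000)
Requested entry of v2: -140/-184 = 0.7609

0.7609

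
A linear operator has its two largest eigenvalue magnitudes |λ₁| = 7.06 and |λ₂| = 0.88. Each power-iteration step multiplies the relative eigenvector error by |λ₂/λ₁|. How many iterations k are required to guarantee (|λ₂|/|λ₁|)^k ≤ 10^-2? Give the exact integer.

3

|λ₂/λ₁| = 0.88/7.06 = 0.12465
Need k ≥ ln(10^-2) / ln(0.12465) = -4.6052 / -2.0823 ≈ 2.212
Smallest integer k satisfying the bound: 3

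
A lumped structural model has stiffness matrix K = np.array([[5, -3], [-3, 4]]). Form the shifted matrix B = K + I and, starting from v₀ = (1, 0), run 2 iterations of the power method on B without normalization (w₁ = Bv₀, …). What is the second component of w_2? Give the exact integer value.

-33

B = K + I has rows (6, -3); (-3, 5)
w1 = Bv₀ = (6·1 + (-3)·0; (-3)·1 + 5·0) = (6, -3)
w2 = Bw1 = (6·6 + (-3)·(-3); (-3)·6 + 5·(-3)) = (45, -33)
Requested component of w2: -33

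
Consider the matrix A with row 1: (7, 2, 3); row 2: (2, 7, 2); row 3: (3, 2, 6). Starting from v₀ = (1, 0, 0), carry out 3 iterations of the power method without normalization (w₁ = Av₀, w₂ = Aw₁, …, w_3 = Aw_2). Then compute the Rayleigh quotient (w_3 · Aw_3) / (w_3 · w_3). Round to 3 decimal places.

w1 = Av₀ = (7·1 + 2·0 + 3·0; 2·1 + 7·0 + 2·0; 3·1 + 2·0 + 6·0) = (7, 2, 3)
w2 = Aw1 = (7·7 + 2·2 + 3·3; 2·7 + 7·2 + 2·3; 3·7 + 2·2 + 6·3) = (62, 34, 43)
w3 = Aw2 = (631, 448, 512)
Aw3 = (6849, 5422, 5861)
w3·Aw3 = 631·6849 + 448·5422 + 512·5861 = 9751607; w3·w3 = 631·631 + 448·448 + 512·512 = 861009
λ ≈ 9751607/861009 = 11.326

λ ≈ 11.326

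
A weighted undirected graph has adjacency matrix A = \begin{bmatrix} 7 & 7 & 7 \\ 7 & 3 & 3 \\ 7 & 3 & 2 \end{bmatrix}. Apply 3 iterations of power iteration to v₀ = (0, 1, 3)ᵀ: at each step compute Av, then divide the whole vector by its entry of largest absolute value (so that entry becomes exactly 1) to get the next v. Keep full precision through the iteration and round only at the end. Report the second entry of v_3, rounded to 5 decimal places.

0.65862

Av0 = (28.000000, 12.000000, 9.000000); divide by 28.000000 → v1 = (1.000000, 0.428571, 0.321429)
Av1 = (12.250000, 9.250000, 8.928571); divide by 12.250000 → v2 = (1.000000, 0.755102, 0.728863)
Av2 = (17.387755, 11.451895, 10.723032); divide by 17.387755 → v3 = (1.000000, 0.658618, 0.616700)
Requested entry of v3: 3928/5964 = 0.65862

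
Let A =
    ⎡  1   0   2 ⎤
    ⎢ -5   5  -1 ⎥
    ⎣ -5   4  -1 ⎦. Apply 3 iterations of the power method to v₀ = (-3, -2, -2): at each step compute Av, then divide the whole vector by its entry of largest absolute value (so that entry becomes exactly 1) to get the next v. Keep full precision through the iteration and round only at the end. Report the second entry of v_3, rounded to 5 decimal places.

1.00000

Av0 = (-7.000000, 7.000000, 9.000000); divide by 9.000000 → v1 = (-0.777778, 0.777778, 1.000000)
Av1 = (1.222222, 6.777778, 6.000000); divide by 6.777778 → v2 = (0.180328, 1.000000, 0.885246)
Av2 = (1.950820, 3.213115, 2.213115); divide by 3.213115 → v3 = (0.607143, 1.000000, 0.688776)
Requested entry of v3: 196/196 = 1.00000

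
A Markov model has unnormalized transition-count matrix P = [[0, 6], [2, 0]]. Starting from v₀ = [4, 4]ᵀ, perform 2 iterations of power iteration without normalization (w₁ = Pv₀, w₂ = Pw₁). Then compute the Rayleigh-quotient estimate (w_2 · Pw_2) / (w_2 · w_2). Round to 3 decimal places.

λ ≈ 4.000

w1 = Pv₀ = (24, 8)
w2 = Pw1 = (48, 48)
Pw2 = (288, 96)
w2·Pw2 = 48·288 + 48·96 = 18432; w2·w2 = 48·48 + 48·48 = 4608
λ ≈ 18432/4608 = 4.000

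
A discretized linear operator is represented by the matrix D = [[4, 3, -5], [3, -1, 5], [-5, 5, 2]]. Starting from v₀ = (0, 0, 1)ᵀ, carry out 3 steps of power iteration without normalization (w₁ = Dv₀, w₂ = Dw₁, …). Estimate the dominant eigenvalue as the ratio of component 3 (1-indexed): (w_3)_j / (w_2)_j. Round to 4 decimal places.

w1 = Dv₀ = (4·0 + 3·0 + (-5)·1; 3·0 + (-1)·0 + 5·1; (-5)·0 + 5·0 + 2·1) = (-5, 5, 2)
w2 = Dw1 = (4·(-5) + 3·5 + (-5)·2; 3·(-5) + (-1)·5 + 5·2; (-5)·(-5) + 5·5 + 2·2) = (-15, -10, 54)
w3 = Dw2 = (-360, 235, 133)
Ratio at component: 133 / 54 = 2.4630

2.4630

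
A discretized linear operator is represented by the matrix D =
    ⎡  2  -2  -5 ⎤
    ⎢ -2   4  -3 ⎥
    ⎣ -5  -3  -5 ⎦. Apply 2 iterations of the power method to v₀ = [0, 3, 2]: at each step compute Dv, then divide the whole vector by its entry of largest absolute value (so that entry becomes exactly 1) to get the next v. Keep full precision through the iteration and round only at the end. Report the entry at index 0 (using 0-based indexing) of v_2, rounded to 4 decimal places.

0.3248

Dv0 = (-16.00000, 6.00000, -19.00000); divide by -19.00000 → v1 = (0.84211, -0.31579, 1.00000)
Dv1 = (-2.68421, -5.94737, -8.26316); divide by -8.26316 → v2 = (0.32484, 0.71975, 1.00000)
Requested entry of v2: 51/157 = 0.3248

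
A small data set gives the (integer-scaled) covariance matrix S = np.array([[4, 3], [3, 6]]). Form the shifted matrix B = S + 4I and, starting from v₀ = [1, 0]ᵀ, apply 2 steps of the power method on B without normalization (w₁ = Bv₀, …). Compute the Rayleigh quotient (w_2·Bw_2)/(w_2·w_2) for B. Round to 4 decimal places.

μ ≈ 11.5760

B = S + 4I has rows (8, 3); (3, 10)
w1 = Bv₀ = (8, 3)
w2 = Bw1 = (73, 54)
Bw2 = (746, 759)
w2·Bw2 = 95444; w2·w2 = 8245; μ ≈ 95444/8245 = 11.5760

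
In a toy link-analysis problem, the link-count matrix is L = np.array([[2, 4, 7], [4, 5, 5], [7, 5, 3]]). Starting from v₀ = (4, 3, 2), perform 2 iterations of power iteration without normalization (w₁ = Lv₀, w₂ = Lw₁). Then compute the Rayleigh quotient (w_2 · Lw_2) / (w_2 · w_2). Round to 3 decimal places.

λ ≈ 14.015

w1 = Lv₀ = (34, 41, 49)
w2 = Lw1 = (575, 586, 590)
Lw2 = (7624, 8180, 8725)
w2·Lw2 = 575·7624 + 586·8180 + 590·8725 = 14325030; w2·w2 = 575·575 + 586·586 + 590·590 = 1022121
λ ≈ 14325030/1022121 = 14.015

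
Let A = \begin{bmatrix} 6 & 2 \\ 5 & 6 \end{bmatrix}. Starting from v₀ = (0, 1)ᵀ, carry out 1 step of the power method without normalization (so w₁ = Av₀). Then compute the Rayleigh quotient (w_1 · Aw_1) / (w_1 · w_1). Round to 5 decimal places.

8.10000

w1 = Av₀ = (2, 6)
Aw1 = (24, 46)
w1·Aw1 = 2·24 + 6·46 = 324; w1·w1 = 2·2 + 6·6 = 40
λ ≈ 324/40 = 8.10000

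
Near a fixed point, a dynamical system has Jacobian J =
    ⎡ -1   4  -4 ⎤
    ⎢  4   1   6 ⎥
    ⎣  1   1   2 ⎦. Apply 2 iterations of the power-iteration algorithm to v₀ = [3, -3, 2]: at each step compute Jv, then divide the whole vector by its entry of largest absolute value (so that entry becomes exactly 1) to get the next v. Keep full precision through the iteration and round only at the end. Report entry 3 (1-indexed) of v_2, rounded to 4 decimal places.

Jv0 = (-23.00000, 21.00000, 4.00000); divide by -23.00000 → v1 = (1.00000, -0.91304, -0.17391)
Jv1 = (-3.95652, 2.04348, -0.26087); divide by -3.95652 → v2 = (1.00000, -0.51648, 0.06593)
Requested entry of v2: 6/91 = 0.0659

0.0659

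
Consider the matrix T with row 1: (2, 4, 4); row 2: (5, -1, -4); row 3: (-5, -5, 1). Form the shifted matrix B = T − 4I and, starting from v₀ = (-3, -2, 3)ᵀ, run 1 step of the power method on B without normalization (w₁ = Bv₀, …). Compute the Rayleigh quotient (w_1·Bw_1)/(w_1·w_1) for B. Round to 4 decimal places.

B = T − 4I has rows (-2, 4, 4); (5, -5, -4); (-5, -5, -3)
w1 = Bv₀ = (10, -17, 16)
Bw1 = (-24, 71, -13)
w1·Bw1 = -1655; w1·w1 = 645; μ ≈ -1655/645 = -2.5659

μ ≈ -2.5659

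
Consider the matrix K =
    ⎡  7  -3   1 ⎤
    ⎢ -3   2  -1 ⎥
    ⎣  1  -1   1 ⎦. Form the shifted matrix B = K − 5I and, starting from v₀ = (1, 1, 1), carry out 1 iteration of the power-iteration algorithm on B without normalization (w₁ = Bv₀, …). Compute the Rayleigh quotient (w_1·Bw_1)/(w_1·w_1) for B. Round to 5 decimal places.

B = K − 5I has rows (2, -3, 1); (-3, -3, -1); (1, -1, -4)
w1 = Bv₀ = (2·1 + (-3)·1 + 1·1; (-3)·1 + (-3)·1 + (-1)·1; 1·1 + (-1)·1 + (-4)·1) = (0, -7, -4)
Bw1 = (17, 25, 23)
w1·Bw1 = -267; w1·w1 = 65; μ ≈ -267/65 = -4.10769

μ ≈ -4.10769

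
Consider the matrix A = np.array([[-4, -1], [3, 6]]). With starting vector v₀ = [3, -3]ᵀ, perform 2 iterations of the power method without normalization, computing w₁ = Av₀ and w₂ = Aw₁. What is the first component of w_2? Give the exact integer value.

w1 = Av₀ = (-9, -9)
w2 = Aw1 = (45, -81)
The requested component of w2 is 45.

45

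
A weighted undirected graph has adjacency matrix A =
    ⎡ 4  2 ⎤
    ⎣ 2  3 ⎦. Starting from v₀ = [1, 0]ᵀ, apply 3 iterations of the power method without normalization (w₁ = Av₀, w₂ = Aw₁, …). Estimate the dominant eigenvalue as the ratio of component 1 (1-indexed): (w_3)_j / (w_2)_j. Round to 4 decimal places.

5.4000

w1 = Av₀ = (4·1 + 2·0; 2·1 + 3·0) = (4, 2)
w2 = Aw1 = (4·4 + 2·2; 2·4 + 3·2) = (20, 14)
w3 = Aw2 = (108, 82)
Ratio at component: 108 / 20 = 5.4000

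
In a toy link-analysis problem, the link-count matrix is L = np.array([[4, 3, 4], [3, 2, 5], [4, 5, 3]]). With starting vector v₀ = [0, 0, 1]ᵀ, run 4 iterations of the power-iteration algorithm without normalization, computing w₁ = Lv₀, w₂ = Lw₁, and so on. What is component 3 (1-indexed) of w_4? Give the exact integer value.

5718

w1 = Lv₀ = (4, 5, 3)
w2 = Lw1 = (43, 37, 50)
w3 = Lw2 = (483, 453, 507)
w4 = Lw3 = (5319, 4890, 5718)
The requested component of w4 is 5718.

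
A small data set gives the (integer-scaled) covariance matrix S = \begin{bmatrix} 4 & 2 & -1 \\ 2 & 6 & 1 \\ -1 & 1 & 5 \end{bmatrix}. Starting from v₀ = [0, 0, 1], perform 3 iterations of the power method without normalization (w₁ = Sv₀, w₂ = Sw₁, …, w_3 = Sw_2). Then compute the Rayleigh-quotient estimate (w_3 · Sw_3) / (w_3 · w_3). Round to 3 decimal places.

w1 = Sv₀ = (4·0 + 2·0 + (-1)·1; 2·0 + 6·0 + 1·1; (-1)·0 + 1·0 + 5·1) = (-1, 1, 5)
w2 = Sw1 = (4·(-1) + 2·1 + (-1)·5; 2·(-1) + 6·1 + 1·5; (-1)·(-1) + 1·1 + 5·5) = (-7, 9, 27)
w3 = Sw2 = (-37, 67, 151)
Sw3 = (-165, 479, 859)
w3·Sw3 = (-37)·(-165) + 67·479 + 151·859 = 167907; w3·w3 = (-37)·(-37) + 67·67 + 151·151 = 28659
λ ≈ 167907/28659 = 5.859

λ ≈ 5.859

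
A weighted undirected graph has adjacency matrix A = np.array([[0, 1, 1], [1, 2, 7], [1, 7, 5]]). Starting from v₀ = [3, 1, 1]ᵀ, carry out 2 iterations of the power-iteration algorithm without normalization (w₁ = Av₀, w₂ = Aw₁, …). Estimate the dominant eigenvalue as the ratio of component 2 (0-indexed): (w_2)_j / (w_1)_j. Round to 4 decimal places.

w1 = Av₀ = (2, 12, 15)
w2 = Aw1 = (27, 131, 161)
Ratio at component: 161 / 15 = 10.7333

10.7333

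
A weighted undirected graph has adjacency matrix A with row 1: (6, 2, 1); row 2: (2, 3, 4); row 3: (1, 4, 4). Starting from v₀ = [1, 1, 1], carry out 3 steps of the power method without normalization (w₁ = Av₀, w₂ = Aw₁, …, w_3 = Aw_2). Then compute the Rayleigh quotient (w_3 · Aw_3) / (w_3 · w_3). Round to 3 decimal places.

9.000

w1 = Av₀ = (9, 9, 9)
w2 = Aw1 = (81, 81, 81)
w3 = Aw2 = (729, 729, 729)
Aw3 = (6561, 6561, 6561)
w3·Aw3 = 729·6561 + 729·6561 + 729·6561 = 14348907; w3·w3 = 729·729 + 729·729 + 729·729 = 1594323
λ ≈ 14348907/1594323 = 9.000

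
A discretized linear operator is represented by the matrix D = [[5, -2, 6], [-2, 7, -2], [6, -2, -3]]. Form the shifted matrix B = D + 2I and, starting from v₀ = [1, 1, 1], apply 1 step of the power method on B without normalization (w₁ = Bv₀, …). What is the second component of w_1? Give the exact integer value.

5

B = D + 2I has rows (7, -2, 6); (-2, 9, -2); (6, -2, -1)
w1 = Bv₀ = (11, 5, 3)
Requested component of w1: 5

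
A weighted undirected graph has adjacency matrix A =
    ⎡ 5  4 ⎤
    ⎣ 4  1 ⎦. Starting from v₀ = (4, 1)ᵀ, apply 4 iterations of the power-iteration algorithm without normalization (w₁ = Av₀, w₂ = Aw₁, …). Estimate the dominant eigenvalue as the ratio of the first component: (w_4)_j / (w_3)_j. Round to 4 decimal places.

w1 = Av₀ = (24, 17)
w2 = Aw1 = (188, 113)
w3 = Aw2 = (1392, 865)
w4 = Aw3 = (10420, 6433)
Ratio at component: 10420 / 1392 = 7.4856

λ ≈ 7.4856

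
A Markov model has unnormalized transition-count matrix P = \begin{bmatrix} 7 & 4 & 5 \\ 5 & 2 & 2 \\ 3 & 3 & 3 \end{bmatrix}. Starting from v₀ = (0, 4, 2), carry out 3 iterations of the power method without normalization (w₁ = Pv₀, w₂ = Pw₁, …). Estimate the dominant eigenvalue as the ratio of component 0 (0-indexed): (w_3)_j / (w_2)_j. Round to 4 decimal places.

12.0000

w1 = Pv₀ = (7·0 + 4·4 + 5·2; 5·0 + 2·4 + 2·2; 3·0 + 3·4 + 3·2) = (26, 12, 18)
w2 = Pw1 = (7·26 + 4·12 + 5·18; 5·26 + 2·12 + 2·18; 3·26 + 3·12 + 3·18) = (320, 190, 168)
w3 = Pw2 = (3840, 2316, 2034)
Ratio at component: 3840 / 320 = 12.0000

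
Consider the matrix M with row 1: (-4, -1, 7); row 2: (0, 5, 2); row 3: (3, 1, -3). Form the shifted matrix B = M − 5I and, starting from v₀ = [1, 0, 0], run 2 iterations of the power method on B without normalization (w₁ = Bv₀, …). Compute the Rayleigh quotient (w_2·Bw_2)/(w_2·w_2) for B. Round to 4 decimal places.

μ ≈ -12.8820

B = M − 5I has rows (-9, -1, 7); (0, 0, 2); (3, 1, -8)
w1 = Bv₀ = (-9, 0, 3)
w2 = Bw1 = (102, 6, -51)
Bw2 = (-1281, -102, 720)
w2·Bw2 = -167994; w2·w2 = 13041; μ ≈ -167994/13041 = -12.8820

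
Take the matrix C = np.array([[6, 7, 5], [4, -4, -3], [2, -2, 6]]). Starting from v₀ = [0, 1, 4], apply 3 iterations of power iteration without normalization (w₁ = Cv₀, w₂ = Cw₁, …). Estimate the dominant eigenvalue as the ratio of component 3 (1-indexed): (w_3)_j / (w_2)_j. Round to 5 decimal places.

w1 = Cv₀ = (27, -16, 22)
w2 = Cw1 = (160, 106, 218)
w3 = Cw2 = (2792, -438, 1416)
Ratio at component: 1416 / 218 = 6.49541

6.49541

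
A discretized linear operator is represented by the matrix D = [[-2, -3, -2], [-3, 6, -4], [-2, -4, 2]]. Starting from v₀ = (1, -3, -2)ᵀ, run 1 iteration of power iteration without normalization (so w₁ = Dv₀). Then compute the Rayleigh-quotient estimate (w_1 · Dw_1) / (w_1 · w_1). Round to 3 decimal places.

6.325

w1 = Dv₀ = ((-2)·1 + (-3)·(-3) + (-2)·(-2); (-3)·1 + 6·(-3) + (-4)·(-2); (-2)·1 + (-4)·(-3) + 2·(-2)) = (11, -13, 6)
Dw1 = (5, -135, 42)
w1·Dw1 = 11·5 + (-13)·(-135) + 6·42 = 2062; w1·w1 = 11·11 + (-13)·(-13) + 6·6 = 326
λ ≈ 2062/326 = 6.325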